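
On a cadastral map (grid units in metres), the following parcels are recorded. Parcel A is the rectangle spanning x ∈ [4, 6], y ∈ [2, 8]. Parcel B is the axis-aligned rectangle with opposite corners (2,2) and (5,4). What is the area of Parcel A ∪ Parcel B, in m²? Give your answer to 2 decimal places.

By inclusion–exclusion:
Individual areas: |Parcel A| = 12, |Parcel B| = 6.
|Parcel A∩Parcel B|: x∈[4,5], y∈[2,4] → 1·2 = 2.
|Parcel A ∪ Parcel B| = 18 − 2 = 16.00.

16.00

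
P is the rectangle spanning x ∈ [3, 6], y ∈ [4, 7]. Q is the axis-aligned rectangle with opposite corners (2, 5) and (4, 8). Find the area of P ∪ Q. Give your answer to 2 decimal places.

13.00

By inclusion–exclusion:
Individual areas: |P| = 9, |Q| = 6.
|P∩Q|: x∈[3,4], y∈[5,7] → 1·2 = 2.
|P ∪ Q| = 15 − 2 = 13.00.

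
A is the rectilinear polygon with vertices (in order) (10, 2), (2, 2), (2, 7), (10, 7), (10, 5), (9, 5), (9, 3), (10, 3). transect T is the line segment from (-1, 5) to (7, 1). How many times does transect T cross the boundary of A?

2

The segment meets the boundary at (5,2), (2,3.5).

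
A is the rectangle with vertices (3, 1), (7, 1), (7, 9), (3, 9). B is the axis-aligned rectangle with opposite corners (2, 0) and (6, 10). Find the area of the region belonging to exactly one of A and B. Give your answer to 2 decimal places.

24.00

|A∩B|: x∈[3,6], y∈[1,9] → 3·8 = 24.
|A △ B| = |A| + |B| − 2·|A∩B| = 32 + 40 − 48 = 24.00.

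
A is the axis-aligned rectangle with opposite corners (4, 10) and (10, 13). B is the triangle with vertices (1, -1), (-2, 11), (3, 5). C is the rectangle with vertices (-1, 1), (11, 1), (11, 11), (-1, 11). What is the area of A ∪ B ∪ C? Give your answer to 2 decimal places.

By inclusion–exclusion:
Individual areas: |A| = 18, |B| = 21, |C| = 120.
|A∩B| = 0.
|A∩C|: x∈[4,10], y∈[10,11] → 6·1 = 6.
|B∩C| = 18.4333.
|A∩B∩C| = 0.
|A ∪ B ∪ C| = 159 − 24.4333 + 0 = 134.57.

134.57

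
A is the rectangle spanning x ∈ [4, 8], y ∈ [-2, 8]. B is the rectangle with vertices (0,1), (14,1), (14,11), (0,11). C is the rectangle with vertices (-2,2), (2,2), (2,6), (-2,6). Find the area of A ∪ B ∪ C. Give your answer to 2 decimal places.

By inclusion–exclusion:
Individual areas: |A| = 40, |B| = 140, |C| = 16.
|A∩B|: x∈[4,8], y∈[1,8] → 4·7 = 28.
|A∩C| = 0 (no overlap).
|B∩C|: x∈[0,2], y∈[2,6] → 2·4 = 8.
|A∩B∩C| = 0.
|A ∪ B ∪ C| = 196 − 36 + 0 = 160.00.

160.00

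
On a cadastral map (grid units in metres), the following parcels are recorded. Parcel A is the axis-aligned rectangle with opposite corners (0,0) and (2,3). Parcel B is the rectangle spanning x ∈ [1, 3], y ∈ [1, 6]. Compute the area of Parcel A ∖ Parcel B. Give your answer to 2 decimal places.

4.00

|Parcel A∩Parcel B|: x∈[1,2], y∈[1,3] → 1·2 = 2.
|Parcel A| = 6.
|Parcel A ∖ Parcel B| = |Parcel A| − |Parcel A∩Parcel B| = 6 − 2 = 4.00.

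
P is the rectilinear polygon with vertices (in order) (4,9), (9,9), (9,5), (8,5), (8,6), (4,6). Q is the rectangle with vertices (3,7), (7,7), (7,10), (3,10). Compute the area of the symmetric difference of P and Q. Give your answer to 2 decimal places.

16.00

|P| = 16, |Q| = 12, |P∩Q| = 6.
|P △ Q| = |P| + |Q| − 2·|P∩Q| = 16 + 12 − 12 = 16.00.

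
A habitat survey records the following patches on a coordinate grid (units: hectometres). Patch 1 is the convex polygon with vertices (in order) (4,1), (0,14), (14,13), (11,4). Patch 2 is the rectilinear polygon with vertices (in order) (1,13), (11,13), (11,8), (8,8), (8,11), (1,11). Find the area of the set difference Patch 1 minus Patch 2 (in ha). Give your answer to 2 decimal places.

87.00

|Patch 1| = 116, |Patch 1∩Patch 2| = 29.
|Patch 1 ∖ Patch 2| = |Patch 1| − |Patch 1∩Patch 2| = 116 − 29 = 87.00.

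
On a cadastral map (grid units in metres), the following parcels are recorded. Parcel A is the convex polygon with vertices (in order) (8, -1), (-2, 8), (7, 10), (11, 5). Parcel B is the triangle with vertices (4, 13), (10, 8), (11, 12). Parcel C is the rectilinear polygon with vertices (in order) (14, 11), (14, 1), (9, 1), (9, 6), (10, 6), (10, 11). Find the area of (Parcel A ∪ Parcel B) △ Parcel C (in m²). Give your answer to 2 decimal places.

116.00

|Parcel A ∪ Parcel B| = 84.5.
|(Parcel A ∪ Parcel B) ∩ Parcel C| = 6.75.
|(Parcel A ∪ Parcel B) △ Parcel C| = 84.5 + 45 − 13.5 = 116.00.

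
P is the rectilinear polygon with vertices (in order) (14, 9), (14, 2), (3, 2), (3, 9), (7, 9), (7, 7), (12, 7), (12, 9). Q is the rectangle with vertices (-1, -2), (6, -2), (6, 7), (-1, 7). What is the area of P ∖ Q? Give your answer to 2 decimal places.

52.00

|P| = 67, |P∩Q| = 15.
|P ∖ Q| = |P| − |P∩Q| = 67 − 15 = 52.00.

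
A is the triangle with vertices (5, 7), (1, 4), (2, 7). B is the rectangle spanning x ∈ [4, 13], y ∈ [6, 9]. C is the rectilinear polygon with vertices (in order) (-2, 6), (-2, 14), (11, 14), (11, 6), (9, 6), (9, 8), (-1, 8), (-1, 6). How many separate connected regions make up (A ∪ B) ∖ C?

(A ∪ B) ∖ C splits into 2 disjoint pieces (area 14.125, area 6).

2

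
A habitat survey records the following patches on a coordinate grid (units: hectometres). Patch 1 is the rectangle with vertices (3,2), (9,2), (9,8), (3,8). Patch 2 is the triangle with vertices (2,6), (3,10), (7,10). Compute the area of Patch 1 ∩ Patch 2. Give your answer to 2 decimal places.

The intersection is the polygon with vertices (3,8), (4.5,8), (3,6.8).
By the shoelace formula its area is 0.90.

0.90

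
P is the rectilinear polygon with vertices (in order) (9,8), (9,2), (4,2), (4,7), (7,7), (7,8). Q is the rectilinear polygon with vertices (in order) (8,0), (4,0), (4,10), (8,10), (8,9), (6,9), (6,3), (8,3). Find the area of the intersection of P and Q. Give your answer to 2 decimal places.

The intersection is the polygon with vertices (4,2), (4,7), (6,7), (6,3), (8,3), (8,2).
By the shoelace formula its area is 12.00.

12.00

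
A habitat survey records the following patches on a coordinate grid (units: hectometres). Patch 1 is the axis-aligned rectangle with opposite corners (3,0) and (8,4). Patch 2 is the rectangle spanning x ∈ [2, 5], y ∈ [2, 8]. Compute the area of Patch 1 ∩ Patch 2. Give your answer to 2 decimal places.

4.00

|Patch 1∩Patch 2|: x∈[3,5], y∈[2,4] → 2·2 = 4.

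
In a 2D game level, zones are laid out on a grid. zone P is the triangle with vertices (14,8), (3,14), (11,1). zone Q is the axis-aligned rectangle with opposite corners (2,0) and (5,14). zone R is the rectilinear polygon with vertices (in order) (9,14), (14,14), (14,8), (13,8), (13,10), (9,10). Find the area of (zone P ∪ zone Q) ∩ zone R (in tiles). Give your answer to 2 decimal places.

|zone P ∪ zone Q| = 87.3409.
|(zone P ∪ zone Q) ∩ zone R| = 0.76.

0.76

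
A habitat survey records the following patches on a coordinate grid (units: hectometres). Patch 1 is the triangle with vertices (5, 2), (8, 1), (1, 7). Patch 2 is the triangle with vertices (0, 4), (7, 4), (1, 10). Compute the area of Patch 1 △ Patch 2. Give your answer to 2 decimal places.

23.20

|Patch 1| = 5.5, |Patch 2| = 21, |Patch 1∩Patch 2| = 1.65.
|Patch 1 △ Patch 2| = |Patch 1| + |Patch 2| − 2·|Patch 1∩Patch 2| = 5.5 + 21 − 3.3 = 23.20.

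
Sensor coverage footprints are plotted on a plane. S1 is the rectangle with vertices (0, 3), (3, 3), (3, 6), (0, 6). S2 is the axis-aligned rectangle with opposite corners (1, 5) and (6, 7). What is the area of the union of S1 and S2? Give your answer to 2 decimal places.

By inclusion–exclusion:
Individual areas: |S1| = 9, |S2| = 10.
|S1∩S2|: x∈[1,3], y∈[5,6] → 2·1 = 2.
|S1 ∪ S2| = 19 − 2 = 17.00.

17.00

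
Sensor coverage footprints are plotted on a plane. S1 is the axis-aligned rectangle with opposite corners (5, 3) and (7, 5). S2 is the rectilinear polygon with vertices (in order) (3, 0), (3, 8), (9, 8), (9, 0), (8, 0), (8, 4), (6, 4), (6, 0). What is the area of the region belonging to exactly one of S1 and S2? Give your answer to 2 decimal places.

|S1| = 4, |S2| = 40, |S1∩S2| = 3.
|S1 △ S2| = |S1| + |S2| − 2·|S1∩S2| = 4 + 40 − 6 = 38.00.

38.00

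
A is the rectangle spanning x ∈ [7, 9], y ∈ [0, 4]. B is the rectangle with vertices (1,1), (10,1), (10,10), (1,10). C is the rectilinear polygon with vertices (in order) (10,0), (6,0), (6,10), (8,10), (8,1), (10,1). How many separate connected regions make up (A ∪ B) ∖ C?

(A ∪ B) ∖ C splits into 2 disjoint pieces (area 45, area 18).

2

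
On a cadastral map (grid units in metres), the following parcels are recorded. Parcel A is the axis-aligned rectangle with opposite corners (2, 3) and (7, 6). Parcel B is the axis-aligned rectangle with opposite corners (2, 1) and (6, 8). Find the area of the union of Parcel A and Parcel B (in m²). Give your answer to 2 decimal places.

By inclusion–exclusion:
Individual areas: |Parcel A| = 15, |Parcel B| = 28.
|Parcel A∩Parcel B|: x∈[2,6], y∈[3,6] → 4·3 = 12.
|Parcel A ∪ Parcel B| = 43 − 12 = 31.00.

31.00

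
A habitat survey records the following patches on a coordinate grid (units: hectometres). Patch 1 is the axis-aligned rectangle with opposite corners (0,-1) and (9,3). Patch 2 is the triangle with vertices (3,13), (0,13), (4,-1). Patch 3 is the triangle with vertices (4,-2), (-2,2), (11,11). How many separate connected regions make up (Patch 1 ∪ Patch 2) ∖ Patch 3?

3

(Patch 1 ∪ Patch 2) ∖ Patch 3 splits into 3 disjoint pieces (area 13.5385, area 2.0833, area 16.6379).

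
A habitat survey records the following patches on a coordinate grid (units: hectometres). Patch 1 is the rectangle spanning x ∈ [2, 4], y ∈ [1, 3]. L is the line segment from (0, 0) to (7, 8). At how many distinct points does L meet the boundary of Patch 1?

The segment meets the boundary at (2.625,3), (2,2.286).

2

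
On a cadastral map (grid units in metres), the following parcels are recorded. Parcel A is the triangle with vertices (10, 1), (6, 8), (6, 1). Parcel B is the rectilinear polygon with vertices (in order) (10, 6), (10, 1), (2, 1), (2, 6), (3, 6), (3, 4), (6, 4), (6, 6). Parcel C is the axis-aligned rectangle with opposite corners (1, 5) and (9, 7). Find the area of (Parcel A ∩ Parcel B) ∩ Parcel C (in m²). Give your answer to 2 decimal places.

The region (Parcel A ∩ Parcel B) ∩ Parcel C is the polygon with vertices (6,6), (7.143,6), (7.714,5), (6,5).
By the shoelace formula its area is 1.43.

1.43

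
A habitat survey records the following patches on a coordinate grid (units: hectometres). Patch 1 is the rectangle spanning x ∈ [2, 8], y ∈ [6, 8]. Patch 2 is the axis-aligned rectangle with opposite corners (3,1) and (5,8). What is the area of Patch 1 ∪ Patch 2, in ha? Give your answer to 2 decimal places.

22.00

By inclusion–exclusion:
Individual areas: |Patch 1| = 12, |Patch 2| = 14.
|Patch 1∩Patch 2|: x∈[3,5], y∈[6,8] → 2·2 = 4.
|Patch 1 ∪ Patch 2| = 26 − 4 = 22.00.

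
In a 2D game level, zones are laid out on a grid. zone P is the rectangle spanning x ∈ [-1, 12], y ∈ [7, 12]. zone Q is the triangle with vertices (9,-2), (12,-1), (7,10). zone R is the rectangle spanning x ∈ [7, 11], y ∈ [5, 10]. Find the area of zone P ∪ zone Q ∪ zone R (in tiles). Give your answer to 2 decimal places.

By inclusion–exclusion:
Individual areas: |zone P| = 65, |zone Q| = 19, |zone R| = 20.
|zone P∩zone Q| = 1.2955.
|zone P∩zone R|: x∈[7,11], y∈[7,10] → 4·3 = 12.
|zone Q∩zone R| = 3.5985.
|zone P∩zone Q∩zone R| = 1.2955.
|zone P ∪ zone Q ∪ zone R| = 104 − 16.8939 + 1.2955 = 88.40.

88.40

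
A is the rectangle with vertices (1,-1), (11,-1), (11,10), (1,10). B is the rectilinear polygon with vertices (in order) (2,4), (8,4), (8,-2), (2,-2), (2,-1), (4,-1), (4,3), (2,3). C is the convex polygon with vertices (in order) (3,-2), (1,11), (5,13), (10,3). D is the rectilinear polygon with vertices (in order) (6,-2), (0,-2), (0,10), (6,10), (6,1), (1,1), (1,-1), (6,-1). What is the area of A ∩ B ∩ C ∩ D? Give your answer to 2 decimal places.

7.85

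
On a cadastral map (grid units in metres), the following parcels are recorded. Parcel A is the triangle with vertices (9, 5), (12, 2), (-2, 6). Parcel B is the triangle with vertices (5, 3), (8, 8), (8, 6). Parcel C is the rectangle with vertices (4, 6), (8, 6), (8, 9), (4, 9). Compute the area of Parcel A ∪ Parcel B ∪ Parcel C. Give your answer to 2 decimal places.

By inclusion–exclusion:
Individual areas: |Parcel A| = 15, |Parcel B| = 3, |Parcel C| = 12.
|Parcel A∩Parcel B| = 0.8385.
|Parcel A∩Parcel C| = 0.
|Parcel B∩Parcel C| = 1.2.
|Parcel A∩Parcel B∩Parcel C| = 0.
|Parcel A ∪ Parcel B ∪ Parcel C| = 30 − 2.0385 + 0 = 27.96.

27.96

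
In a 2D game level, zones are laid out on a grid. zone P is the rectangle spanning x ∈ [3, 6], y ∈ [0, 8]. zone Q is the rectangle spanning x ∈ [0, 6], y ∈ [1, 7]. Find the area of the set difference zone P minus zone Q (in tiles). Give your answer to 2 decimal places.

6.00

|zone P∩zone Q|: x∈[3,6], y∈[1,7] → 3·6 = 18.
|zone P| = 24.
|zone P ∖ zone Q| = |zone P| − |zone P∩zone Q| = 24 − 18 = 6.00.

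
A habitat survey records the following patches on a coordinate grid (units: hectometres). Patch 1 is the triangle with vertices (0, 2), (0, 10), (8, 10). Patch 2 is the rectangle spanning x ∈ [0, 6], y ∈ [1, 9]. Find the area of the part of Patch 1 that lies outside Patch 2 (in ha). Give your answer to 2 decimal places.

|Patch 1| = 32, |Patch 1∩Patch 2| = 24.
|Patch 1 ∖ Patch 2| = |Patch 1| − |Patch 1∩Patch 2| = 32 − 24 = 8.00.

8.00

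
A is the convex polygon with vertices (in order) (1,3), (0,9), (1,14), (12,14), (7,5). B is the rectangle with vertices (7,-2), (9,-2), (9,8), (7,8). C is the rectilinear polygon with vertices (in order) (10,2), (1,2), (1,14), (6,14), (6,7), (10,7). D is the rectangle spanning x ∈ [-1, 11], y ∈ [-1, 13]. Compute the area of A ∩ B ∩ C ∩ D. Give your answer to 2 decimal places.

The intersection is the polygon with vertices (8.111,7), (7,5), (7,7).
By the shoelace formula its area is 1.11.

1.11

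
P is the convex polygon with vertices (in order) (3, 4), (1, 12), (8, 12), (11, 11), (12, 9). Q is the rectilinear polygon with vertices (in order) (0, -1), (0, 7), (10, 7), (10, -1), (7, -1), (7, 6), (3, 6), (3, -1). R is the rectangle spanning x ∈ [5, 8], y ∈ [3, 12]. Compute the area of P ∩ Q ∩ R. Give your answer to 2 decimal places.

The intersection is the polygon with vertices (8,7), (8,6.778), (6.6,6), (5,6), (5,7).
By the shoelace formula its area is 2.46.

2.46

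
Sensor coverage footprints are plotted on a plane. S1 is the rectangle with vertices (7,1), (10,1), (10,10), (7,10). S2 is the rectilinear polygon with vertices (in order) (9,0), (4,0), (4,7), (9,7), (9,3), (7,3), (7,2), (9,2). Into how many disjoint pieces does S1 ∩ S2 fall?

S1 ∩ S2 splits into 2 disjoint pieces (area 8, area 2).

2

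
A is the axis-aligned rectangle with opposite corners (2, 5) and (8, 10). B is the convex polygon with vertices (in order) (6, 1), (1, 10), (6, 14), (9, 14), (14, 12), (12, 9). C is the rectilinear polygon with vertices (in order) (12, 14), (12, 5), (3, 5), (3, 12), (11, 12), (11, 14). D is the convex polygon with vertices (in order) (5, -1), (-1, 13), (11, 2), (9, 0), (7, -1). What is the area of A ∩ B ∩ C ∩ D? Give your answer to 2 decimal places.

The intersection is the polygon with vertices (3.778,5), (3,6.4), (3,9.333), (7.727,5).
By the shoelace formula its area is 9.70.

9.70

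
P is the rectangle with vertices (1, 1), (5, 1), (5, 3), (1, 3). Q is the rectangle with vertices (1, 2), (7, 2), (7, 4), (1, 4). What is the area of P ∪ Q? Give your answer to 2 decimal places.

16.00

By inclusion–exclusion:
Individual areas: |P| = 8, |Q| = 12.
|P∩Q|: x∈[1,5], y∈[2,3] → 4·1 = 4.
|P ∪ Q| = 20 − 4 = 16.00.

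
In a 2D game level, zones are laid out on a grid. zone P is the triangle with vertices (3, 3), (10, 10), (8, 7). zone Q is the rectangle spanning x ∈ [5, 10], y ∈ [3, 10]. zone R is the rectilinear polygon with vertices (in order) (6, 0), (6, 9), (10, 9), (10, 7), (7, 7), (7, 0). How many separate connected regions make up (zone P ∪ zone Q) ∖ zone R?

(zone P ∪ zone Q) ∖ zone R splits into 2 disjoint pieces (area 11.4, area 12).

2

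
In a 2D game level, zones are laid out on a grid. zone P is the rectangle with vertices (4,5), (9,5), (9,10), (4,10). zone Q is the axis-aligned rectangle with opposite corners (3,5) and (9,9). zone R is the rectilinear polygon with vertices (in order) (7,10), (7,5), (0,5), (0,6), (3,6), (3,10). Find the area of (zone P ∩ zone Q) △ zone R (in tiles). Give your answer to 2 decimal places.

|zone P ∩ zone Q| = 20.
|(zone P ∩ zone Q) ∩ zone R| = 12.
|(zone P ∩ zone Q) △ zone R| = 20 + 23 − 24 = 19.00.

19.00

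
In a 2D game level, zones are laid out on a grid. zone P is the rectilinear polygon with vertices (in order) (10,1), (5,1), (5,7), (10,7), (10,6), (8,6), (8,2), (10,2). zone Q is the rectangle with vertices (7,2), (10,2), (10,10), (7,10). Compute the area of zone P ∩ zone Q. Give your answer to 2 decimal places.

7.00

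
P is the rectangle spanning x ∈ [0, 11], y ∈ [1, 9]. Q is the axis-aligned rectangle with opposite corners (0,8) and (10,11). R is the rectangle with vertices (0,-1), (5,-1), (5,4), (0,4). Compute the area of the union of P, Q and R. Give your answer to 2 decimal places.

By inclusion–exclusion:
Individual areas: |P| = 88, |Q| = 30, |R| = 25.
|P∩Q|: x∈[0,10], y∈[8,9] → 10·1 = 10.
|P∩R|: x∈[0,5], y∈[1,4] → 5·3 = 15.
|Q∩R| = 0 (no overlap).
|P∩Q∩R| = 0.
|P ∪ Q ∪ R| = 143 − 25 + 0 = 118.00.

118.00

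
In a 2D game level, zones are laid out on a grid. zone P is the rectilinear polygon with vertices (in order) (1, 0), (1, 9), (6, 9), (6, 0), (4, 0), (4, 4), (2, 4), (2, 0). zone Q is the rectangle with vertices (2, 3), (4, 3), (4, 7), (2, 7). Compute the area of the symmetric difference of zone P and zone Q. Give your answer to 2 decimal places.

|zone P| = 37, |zone Q| = 8, |zone P∩zone Q| = 6.
|zone P △ zone Q| = |zone P| + |zone Q| − 2·|zone P∩zone Q| = 37 + 8 − 12 = 33.00.

33.00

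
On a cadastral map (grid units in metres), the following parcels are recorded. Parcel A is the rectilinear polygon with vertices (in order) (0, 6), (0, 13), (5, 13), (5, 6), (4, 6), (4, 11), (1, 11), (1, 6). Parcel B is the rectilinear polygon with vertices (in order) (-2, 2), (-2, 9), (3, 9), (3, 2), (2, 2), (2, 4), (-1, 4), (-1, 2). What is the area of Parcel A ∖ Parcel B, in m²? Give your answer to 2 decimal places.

17.00

|Parcel A| = 20, |Parcel A∩Parcel B| = 3.
|Parcel A ∖ Parcel B| = |Parcel A| − |Parcel A∩Parcel B| = 20 − 3 = 17.00.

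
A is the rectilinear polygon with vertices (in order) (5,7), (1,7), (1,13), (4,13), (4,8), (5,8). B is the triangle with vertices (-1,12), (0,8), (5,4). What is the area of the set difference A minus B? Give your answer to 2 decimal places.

|A| = 19, |A∩B| = 2.0167.
|A ∖ B| = |A| − |A∩B| = 19 − 2.0167 = 16.98.

16.98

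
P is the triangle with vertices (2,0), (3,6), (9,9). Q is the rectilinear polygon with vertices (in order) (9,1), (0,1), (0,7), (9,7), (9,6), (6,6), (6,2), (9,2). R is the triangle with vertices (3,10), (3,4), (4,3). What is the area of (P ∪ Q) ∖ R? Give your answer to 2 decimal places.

|P ∪ Q| = 45.0357.
|(P ∪ Q) ∩ R| = 2.3571.
|(P ∪ Q) ∖ R| = 45.0357 − 2.3571 = 42.68.

42.68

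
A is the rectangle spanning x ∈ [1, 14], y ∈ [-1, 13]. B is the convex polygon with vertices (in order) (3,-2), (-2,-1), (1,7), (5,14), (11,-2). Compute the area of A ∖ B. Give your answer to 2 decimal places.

94.29

|A| = 182, |A∩B| = 87.7143.
|A ∖ B| = |A| − |A∩B| = 182 − 87.7143 = 94.29.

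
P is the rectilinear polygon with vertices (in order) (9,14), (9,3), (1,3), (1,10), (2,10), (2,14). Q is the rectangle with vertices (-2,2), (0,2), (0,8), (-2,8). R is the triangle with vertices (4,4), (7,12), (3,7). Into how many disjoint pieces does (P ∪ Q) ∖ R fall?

2

(P ∪ Q) ∖ R splits into 2 disjoint pieces (area 75.5, area 12).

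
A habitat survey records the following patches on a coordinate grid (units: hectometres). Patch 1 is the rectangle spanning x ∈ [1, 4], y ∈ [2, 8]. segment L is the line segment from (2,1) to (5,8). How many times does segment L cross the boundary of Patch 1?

2

The segment meets the boundary at (4,5.667), (2.429,2).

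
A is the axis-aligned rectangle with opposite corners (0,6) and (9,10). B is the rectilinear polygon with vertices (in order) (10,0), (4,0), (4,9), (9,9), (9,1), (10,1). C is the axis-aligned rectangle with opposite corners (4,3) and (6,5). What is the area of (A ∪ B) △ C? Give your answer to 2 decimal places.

|A ∪ B| = 67.
|(A ∪ B) ∩ C| = 4.
|(A ∪ B) △ C| = 67 + 4 − 8 = 63.00.

63.00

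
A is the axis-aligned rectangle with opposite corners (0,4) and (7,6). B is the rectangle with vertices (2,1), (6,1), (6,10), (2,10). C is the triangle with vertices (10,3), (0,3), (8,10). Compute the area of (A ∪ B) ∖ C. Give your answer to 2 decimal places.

|A ∪ B| = 42.
|(A ∪ B) ∩ C| = 16.3214.
|(A ∪ B) ∖ C| = 42 − 16.3214 = 25.68.

25.68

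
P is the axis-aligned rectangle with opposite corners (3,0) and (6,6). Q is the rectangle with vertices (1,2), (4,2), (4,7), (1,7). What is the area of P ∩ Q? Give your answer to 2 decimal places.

|P∩Q|: x∈[3,4], y∈[2,6] → 1·4 = 4.

4.00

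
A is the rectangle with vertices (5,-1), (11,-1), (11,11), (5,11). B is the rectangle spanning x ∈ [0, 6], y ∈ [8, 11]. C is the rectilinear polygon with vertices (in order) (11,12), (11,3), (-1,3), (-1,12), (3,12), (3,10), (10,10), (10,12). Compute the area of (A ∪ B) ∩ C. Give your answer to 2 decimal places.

|A ∪ B| = 87.
|(A ∪ B) ∩ C| = 56.00.

56.00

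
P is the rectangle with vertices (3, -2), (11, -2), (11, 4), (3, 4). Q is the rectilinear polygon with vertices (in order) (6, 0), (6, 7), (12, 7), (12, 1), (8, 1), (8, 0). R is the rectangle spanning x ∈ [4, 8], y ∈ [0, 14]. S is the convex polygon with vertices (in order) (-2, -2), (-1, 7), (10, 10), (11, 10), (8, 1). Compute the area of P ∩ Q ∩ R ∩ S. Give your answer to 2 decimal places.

The intersection is the polygon with vertices (6,4), (8,4), (8,1), (6,0.4).
By the shoelace formula its area is 6.60.

6.60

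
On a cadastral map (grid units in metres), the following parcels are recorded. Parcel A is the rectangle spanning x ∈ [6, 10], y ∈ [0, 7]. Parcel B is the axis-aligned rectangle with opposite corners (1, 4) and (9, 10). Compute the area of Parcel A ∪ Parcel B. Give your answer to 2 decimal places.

By inclusion–exclusion:
Individual areas: |Parcel A| = 28, |Parcel B| = 48.
|Parcel A∩Parcel B|: x∈[6,9], y∈[4,7] → 3·3 = 9.
|Parcel A ∪ Parcel B| = 76 − 9 = 67.00.

67.00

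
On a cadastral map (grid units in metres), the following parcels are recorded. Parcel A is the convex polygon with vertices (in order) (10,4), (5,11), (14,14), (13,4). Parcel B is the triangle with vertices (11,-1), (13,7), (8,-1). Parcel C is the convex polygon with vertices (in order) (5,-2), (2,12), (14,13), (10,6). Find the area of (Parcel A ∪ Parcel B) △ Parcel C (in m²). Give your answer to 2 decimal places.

|Parcel A ∪ Parcel B| = 64.3125.
|(Parcel A ∪ Parcel B) ∩ Parcel C| = 34.3231.
|(Parcel A ∪ Parcel B) △ Parcel C| = 64.3125 + 87 − 68.6463 = 82.67.

82.67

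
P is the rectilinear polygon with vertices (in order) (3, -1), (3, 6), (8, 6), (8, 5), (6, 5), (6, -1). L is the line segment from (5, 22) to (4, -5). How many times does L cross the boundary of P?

2

The segment meets the boundary at (4.148,-1), (4.407,6).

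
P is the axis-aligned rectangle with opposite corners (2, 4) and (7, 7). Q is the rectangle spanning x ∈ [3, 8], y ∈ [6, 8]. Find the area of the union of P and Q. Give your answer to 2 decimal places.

By inclusion–exclusion:
Individual areas: |P| = 15, |Q| = 10.
|P∩Q|: x∈[3,7], y∈[6,7] → 4·1 = 4.
|P ∪ Q| = 25 − 4 = 21.00.

21.00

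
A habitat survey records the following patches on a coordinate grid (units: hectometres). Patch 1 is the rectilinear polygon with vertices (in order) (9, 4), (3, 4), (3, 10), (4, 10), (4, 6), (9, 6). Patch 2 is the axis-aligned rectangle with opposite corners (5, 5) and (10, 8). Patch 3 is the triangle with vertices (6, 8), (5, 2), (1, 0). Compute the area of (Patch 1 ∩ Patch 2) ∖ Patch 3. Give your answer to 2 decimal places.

3.42

|Patch 1 ∩ Patch 2| = 4.
|(Patch 1 ∩ Patch 2) ∩ Patch 3| = 0.5833.
|(Patch 1 ∩ Patch 2) ∖ Patch 3| = 4 − 0.5833 = 3.42.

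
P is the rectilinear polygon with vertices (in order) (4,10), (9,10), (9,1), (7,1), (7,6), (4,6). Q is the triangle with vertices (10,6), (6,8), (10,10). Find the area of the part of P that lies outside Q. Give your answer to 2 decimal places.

|P| = 30, |P∩Q| = 4.5.
|P ∖ Q| = |P| − |P∩Q| = 30 − 4.5 = 25.50.

25.50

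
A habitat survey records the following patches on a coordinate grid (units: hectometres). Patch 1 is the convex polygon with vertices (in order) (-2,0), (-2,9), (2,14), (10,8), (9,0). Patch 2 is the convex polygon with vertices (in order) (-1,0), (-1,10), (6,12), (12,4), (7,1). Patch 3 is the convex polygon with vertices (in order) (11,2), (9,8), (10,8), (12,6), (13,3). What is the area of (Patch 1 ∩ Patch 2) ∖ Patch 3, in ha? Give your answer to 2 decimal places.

101.04

|Patch 1 ∩ Patch 2| = 101.5616.
|(Patch 1 ∩ Patch 2) ∩ Patch 3| = 0.5195.
|(Patch 1 ∩ Patch 2) ∖ Patch 3| = 101.5616 − 0.5195 = 101.04.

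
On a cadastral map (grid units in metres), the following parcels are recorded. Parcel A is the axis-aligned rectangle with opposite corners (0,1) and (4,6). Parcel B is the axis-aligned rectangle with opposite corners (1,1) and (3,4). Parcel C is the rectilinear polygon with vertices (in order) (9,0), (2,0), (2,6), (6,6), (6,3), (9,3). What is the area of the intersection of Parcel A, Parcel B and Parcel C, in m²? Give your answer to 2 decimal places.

The intersection is the polygon with vertices (3,4), (3,1), (2,1), (2,4).
By the shoelace formula its area is 3.00.

3.00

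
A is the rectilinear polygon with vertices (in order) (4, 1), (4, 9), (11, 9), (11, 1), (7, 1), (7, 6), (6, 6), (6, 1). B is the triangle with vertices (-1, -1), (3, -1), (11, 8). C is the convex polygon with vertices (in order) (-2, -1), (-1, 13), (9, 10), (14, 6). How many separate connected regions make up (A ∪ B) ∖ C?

(A ∪ B) ∖ C splits into 3 disjoint pieces (area 0.225, area 11.25, area 9.2641).

3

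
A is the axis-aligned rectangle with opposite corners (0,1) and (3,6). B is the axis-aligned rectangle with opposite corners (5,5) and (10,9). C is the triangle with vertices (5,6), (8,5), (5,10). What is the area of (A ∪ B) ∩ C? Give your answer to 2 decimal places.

The region (A ∪ B) ∩ C is the polygon with vertices (5.6,9), (8,5), (5,6), (5,9).
By the shoelace formula its area is 5.70.

5.70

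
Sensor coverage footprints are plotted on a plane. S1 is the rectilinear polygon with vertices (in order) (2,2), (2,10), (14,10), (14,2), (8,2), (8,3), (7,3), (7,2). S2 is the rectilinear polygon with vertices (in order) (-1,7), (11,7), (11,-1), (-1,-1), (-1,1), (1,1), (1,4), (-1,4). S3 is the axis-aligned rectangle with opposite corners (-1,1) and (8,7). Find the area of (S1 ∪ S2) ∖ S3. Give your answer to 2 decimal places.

|S1 ∪ S2| = 141.
|(S1 ∪ S2) ∩ S3| = 48.
|(S1 ∪ S2) ∖ S3| = 141 − 48 = 93.00.

93.00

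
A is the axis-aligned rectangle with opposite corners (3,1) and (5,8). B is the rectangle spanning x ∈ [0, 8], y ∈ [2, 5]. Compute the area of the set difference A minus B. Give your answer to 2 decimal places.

8.00

|A∩B|: x∈[3,5], y∈[2,5] → 2·3 = 6.
|A| = 14.
|A ∖ B| = |A| − |A∩B| = 14 − 6 = 8.00.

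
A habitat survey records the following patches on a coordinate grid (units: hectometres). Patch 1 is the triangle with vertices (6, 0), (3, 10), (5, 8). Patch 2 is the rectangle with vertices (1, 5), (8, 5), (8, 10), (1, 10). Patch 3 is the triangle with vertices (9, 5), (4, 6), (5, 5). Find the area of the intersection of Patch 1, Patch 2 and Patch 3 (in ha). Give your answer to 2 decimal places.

0.63

The intersection is the polygon with vertices (5.375,5), (5,5), (4.286,5.714), (4.213,5.957), (5.282,5.744).
By the shoelace formula its area is 0.63.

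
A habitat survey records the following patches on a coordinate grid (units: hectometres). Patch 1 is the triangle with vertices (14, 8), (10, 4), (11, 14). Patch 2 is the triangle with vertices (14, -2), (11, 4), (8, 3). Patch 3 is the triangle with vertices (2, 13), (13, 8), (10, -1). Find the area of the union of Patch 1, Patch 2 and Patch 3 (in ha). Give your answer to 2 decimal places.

72.22

By inclusion–exclusion:
Individual areas: |Patch 1| = 18, |Patch 2| = 10.5, |Patch 3| = 57.
|Patch 1∩Patch 2| = 0.
|Patch 1∩Patch 3| = 7.9196.
|Patch 2∩Patch 3| = 5.3565.
|Patch 1∩Patch 2∩Patch 3| = 0.
|Patch 1 ∪ Patch 2 ∪ Patch 3| = 85.5 − 13.2761 + 0 = 72.22.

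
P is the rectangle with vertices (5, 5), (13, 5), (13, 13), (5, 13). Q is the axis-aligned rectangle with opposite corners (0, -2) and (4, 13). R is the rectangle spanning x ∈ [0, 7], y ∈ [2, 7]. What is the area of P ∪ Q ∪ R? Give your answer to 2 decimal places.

135.00

By inclusion–exclusion:
Individual areas: |P| = 64, |Q| = 60, |R| = 35.
|P∩Q| = 0 (no overlap).
|P∩R|: x∈[5,7], y∈[5,7] → 2·2 = 4.
|Q∩R|: x∈[0,4], y∈[2,7] → 4·5 = 20.
|P∩Q∩R| = 0.
|P ∪ Q ∪ R| = 159 − 24 + 0 = 135.00.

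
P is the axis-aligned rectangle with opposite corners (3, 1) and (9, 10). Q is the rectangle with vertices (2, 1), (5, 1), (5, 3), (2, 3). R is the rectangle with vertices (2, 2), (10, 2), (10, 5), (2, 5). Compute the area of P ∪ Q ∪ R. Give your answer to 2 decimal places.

61.00

By inclusion–exclusion:
Individual areas: |P| = 54, |Q| = 6, |R| = 24.
|P∩Q|: x∈[3,5], y∈[1,3] → 2·2 = 4.
|P∩R|: x∈[3,9], y∈[2,5] → 6·3 = 18.
|Q∩R|: x∈[2,5], y∈[2,3] → 3·1 = 3.
|P∩Q∩R| = 2.
|P ∪ Q ∪ R| = 84 − 25 + 2 = 61.00.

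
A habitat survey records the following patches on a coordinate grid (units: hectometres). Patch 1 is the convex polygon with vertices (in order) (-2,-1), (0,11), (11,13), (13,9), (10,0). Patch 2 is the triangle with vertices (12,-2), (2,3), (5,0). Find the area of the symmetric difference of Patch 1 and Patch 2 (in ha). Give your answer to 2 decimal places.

|Patch 1| = 156.5, |Patch 2| = 7.5, |Patch 1∩Patch 2| = 5.1636.
|Patch 1 △ Patch 2| = |Patch 1| + |Patch 2| − 2·|Patch 1∩Patch 2| = 156.5 + 7.5 − 10.3272 = 153.67.

153.67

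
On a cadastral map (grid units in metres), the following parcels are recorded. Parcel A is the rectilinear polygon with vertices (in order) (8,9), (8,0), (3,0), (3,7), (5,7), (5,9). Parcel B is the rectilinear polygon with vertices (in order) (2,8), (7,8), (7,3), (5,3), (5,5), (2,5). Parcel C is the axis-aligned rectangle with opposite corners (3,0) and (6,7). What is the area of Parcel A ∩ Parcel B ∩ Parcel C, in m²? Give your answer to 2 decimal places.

The intersection is the polygon with vertices (5,7), (6,7), (6,3), (5,3), (5,5), (3,5), (3,7).
By the shoelace formula its area is 8.00.

8.00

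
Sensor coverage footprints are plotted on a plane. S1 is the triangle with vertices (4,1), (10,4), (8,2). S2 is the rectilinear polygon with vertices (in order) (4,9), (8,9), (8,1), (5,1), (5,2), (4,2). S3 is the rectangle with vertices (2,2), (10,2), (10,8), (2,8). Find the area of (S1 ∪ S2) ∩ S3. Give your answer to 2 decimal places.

The region (S1 ∪ S2) ∩ S3 is the polygon with vertices (4,2), (4,8), (8,8), (8,3), (10,4), (8,2), (5,2).
By the shoelace formula its area is 25.00.

25.00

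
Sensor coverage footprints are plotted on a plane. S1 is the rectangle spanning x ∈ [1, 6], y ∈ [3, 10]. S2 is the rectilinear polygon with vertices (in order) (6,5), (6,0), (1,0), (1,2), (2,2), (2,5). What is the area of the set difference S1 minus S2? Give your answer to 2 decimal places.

27.00

|S1| = 35, |S1∩S2| = 8.
|S1 ∖ S2| = |S1| − |S1∩S2| = 35 − 8 = 27.00.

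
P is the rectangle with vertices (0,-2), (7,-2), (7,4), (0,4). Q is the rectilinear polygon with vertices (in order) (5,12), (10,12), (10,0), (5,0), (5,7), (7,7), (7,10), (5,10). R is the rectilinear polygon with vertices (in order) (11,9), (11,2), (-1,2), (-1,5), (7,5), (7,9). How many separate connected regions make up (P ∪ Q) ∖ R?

(P ∪ Q) ∖ R splits into 3 disjoint pieces (area 34, area 4, area 13).

3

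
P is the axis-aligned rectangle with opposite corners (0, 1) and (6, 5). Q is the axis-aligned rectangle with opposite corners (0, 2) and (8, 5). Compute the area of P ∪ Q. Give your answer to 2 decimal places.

30.00

By inclusion–exclusion:
Individual areas: |P| = 24, |Q| = 24.
|P∩Q|: x∈[0,6], y∈[2,5] → 6·3 = 18.
|P ∪ Q| = 48 − 18 = 30.00.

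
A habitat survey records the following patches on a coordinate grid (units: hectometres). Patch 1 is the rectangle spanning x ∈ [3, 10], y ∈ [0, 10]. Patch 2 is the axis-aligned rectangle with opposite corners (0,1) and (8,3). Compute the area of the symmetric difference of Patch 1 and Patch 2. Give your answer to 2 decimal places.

66.00

|Patch 1∩Patch 2|: x∈[3,8], y∈[1,3] → 5·2 = 10.
|Patch 1 △ Patch 2| = |Patch 1| + |Patch 2| − 2·|Patch 1∩Patch 2| = 70 + 16 − 20 = 66.00.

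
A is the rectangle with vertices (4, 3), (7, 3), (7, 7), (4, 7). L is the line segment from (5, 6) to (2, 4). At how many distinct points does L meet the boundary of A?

1

The segment meets the boundary at (4,5.333).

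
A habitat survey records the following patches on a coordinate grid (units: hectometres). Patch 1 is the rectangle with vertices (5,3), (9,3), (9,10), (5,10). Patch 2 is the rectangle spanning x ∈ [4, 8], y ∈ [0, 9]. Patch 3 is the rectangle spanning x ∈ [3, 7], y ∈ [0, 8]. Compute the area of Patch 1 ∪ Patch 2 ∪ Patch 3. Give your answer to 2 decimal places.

By inclusion–exclusion:
Individual areas: |Patch 1| = 28, |Patch 2| = 36, |Patch 3| = 32.
|Patch 1∩Patch 2|: x∈[5,8], y∈[3,9] → 3·6 = 18.
|Patch 1∩Patch 3|: x∈[5,7], y∈[3,8] → 2·5 = 10.
|Patch 2∩Patch 3|: x∈[4,7], y∈[0,8] → 3·8 = 24.
|Patch 1∩Patch 2∩Patch 3| = 10.
|Patch 1 ∪ Patch 2 ∪ Patch 3| = 96 − 52 + 10 = 54.00.

54.00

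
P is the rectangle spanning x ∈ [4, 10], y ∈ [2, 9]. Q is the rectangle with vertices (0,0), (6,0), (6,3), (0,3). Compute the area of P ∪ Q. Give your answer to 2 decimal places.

58.00

By inclusion–exclusion:
Individual areas: |P| = 42, |Q| = 18.
|P∩Q|: x∈[4,6], y∈[2,3] → 2·1 = 2.
|P ∪ Q| = 60 − 2 = 58.00.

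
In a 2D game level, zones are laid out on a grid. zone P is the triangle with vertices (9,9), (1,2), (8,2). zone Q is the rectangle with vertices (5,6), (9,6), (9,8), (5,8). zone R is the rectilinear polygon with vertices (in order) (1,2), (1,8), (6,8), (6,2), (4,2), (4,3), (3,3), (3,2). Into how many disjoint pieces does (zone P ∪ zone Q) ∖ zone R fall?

2

(zone P ∪ zone Q) ∖ zone R splits into 2 disjoint pieces (area 15.6429, area 1).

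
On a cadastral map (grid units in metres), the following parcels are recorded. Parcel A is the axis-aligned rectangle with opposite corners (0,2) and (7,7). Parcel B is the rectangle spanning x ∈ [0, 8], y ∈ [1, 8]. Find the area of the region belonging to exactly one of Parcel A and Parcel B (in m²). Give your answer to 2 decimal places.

21.00

|Parcel A∩Parcel B|: x∈[0,7], y∈[2,7] → 7·5 = 35.
|Parcel A △ Parcel B| = |Parcel A| + |Parcel B| − 2·|Parcel A∩Parcel B| = 35 + 56 − 70 = 21.00.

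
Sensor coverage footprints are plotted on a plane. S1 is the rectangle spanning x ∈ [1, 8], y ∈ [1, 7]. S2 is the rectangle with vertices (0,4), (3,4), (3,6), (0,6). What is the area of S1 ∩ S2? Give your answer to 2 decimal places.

|S1∩S2|: x∈[1,3], y∈[4,6] → 2·2 = 4.

4.00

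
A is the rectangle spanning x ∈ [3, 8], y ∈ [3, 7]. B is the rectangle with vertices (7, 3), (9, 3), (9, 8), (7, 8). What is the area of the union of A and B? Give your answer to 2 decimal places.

26.00

By inclusion–exclusion:
Individual areas: |A| = 20, |B| = 10.
|A∩B|: x∈[7,8], y∈[3,7] → 1·4 = 4.
|A ∪ B| = 30 − 4 = 26.00.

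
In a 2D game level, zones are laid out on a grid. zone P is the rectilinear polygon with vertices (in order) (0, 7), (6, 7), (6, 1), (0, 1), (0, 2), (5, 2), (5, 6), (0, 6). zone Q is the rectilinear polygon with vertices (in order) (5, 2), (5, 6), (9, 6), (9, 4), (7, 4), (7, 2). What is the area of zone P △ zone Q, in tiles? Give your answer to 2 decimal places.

|zone P| = 16, |zone Q| = 12, |zone P∩zone Q| = 4.
|zone P △ zone Q| = |zone P| + |zone Q| − 2·|zone P∩zone Q| = 16 + 12 − 8 = 20.00.

20.00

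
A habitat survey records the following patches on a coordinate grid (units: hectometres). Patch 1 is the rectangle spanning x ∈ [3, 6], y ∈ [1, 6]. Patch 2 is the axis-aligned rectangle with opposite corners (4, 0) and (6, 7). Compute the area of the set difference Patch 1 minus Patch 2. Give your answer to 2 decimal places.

|Patch 1∩Patch 2|: x∈[4,6], y∈[1,6] → 2·5 = 10.
|Patch 1| = 15.
|Patch 1 ∖ Patch 2| = |Patch 1| − |Patch 1∩Patch 2| = 15 − 10 = 5.00.

5.00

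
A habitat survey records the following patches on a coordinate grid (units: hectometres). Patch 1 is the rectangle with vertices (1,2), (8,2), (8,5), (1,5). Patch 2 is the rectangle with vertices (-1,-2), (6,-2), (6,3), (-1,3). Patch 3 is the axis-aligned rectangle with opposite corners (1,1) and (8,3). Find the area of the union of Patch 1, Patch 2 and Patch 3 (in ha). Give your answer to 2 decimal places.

53.00

By inclusion–exclusion:
Individual areas: |Patch 1| = 21, |Patch 2| = 35, |Patch 3| = 14.
|Patch 1∩Patch 2|: x∈[1,6], y∈[2,3] → 5·1 = 5.
|Patch 1∩Patch 3|: x∈[1,8], y∈[2,3] → 7·1 = 7.
|Patch 2∩Patch 3|: x∈[1,6], y∈[1,3] → 5·2 = 10.
|Patch 1∩Patch 2∩Patch 3| = 5.
|Patch 1 ∪ Patch 2 ∪ Patch 3| = 70 − 22 + 5 = 53.00.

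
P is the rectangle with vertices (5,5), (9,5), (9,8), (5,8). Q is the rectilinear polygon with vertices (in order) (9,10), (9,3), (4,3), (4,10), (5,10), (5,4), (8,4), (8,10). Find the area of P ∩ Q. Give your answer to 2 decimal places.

3.00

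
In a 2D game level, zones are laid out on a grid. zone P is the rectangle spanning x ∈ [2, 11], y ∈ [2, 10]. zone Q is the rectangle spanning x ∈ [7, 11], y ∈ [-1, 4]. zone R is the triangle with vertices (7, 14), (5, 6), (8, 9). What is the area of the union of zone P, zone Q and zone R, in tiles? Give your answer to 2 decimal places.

By inclusion–exclusion:
Individual areas: |zone P| = 72, |zone Q| = 20, |zone R| = 9.
|zone P∩zone Q|: x∈[7,11], y∈[2,4] → 4·2 = 8.
|zone P∩zone R| = 5.4.
|zone Q∩zone R| = 0.
|zone P∩zone Q∩zone R| = 0.
|zone P ∪ zone Q ∪ zone R| = 101 − 13.4 + 0 = 87.60.

87.60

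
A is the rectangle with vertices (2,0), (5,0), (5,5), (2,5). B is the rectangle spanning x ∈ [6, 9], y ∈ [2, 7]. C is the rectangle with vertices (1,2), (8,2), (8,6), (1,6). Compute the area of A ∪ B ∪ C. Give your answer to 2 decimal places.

By inclusion–exclusion:
Individual areas: |A| = 15, |B| = 15, |C| = 28.
|A∩B| = 0 (no overlap).
|A∩C|: x∈[2,5], y∈[2,5] → 3·3 = 9.
|B∩C|: x∈[6,8], y∈[2,6] → 2·4 = 8.
|A∩B∩C| = 0.
|A ∪ B ∪ C| = 58 − 17 + 0 = 41.00.

41.00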